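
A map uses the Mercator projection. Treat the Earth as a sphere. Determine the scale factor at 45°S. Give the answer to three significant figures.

1.41

Mercator is conformal, so the point scale is isotropic: h = k = sec φ = 1/cos φ.
k = 1/cos 45° = 1/0.7071 = 1.414.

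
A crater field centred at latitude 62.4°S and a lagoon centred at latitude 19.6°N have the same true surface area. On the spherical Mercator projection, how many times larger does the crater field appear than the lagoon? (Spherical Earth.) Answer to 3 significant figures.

4.13

On Mercator, area is exaggerated by sec²φ = 1/cos²φ.
At 62.4°: sec²(62.4°) = 1/0.4633² = 4.659.
At 19.6°: sec²(19.6°) = 1/0.9421² = 1.127.
Ratio = 4.659/1.127 = cos²(19.6°)/cos²(62.4°) ≈ 4.13.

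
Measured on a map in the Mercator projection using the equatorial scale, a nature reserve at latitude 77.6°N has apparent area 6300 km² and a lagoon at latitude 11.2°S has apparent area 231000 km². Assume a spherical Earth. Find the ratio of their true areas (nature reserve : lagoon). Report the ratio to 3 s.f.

Since Mercator area scale is 1/cos²φ, the true area equals the apparent area multiplied by cos²φ.
True area of nature reserve: 6300 × cos²(77.6°) = 6300 × 0.04611 = 290.5 km².
True area of lagoon: 231000 × cos²(11.2°) = 231000 × 0.9623 = 222300 km².
Ratio = 290.5 / 222300 ≈ 0.00131.

0.00131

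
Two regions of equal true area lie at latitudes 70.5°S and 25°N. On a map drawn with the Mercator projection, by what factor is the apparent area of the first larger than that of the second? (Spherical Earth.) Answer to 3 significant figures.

Mercator is conformal with k = sec φ, so areal scale = k² = sec²φ.
At 70.5°: sec²(70.5°) = 1/0.3338² = 8.974.
At 25°: sec²(25°) = 1/0.9063² = 1.217.
Ratio = 8.974/1.217 = cos²(25°)/cos²(70.5°) ≈ 7.37.

7.37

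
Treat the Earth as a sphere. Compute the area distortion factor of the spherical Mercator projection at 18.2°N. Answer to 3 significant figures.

The Mercator projection is conformal; its linear scale factor is the same in every direction and equals sec φ = 1/cos φ.
Areal scale = k² = sec²φ = 1/cos²(18.2°) = 1/0.9500² = 1.108.

1.11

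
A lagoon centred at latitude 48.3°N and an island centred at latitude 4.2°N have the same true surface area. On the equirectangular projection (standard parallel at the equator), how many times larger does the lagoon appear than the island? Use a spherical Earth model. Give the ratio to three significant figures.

1.50

For the equirectangular projection with φ₀ = 0 (plate carrée), h = 1 along meridians and k = sec φ along parallels.
Areal scale at 48.3°: h·k = 1.000 × 1.503 = 1.503.
Areal scale at 4.2°: h·k = 1.000 × 1.003 = 1.003.
Ratio = 1.503/1.003 ≈ 1.50.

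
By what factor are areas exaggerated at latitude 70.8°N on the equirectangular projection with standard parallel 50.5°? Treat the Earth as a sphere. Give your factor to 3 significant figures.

With standard parallel φ₀ = 50.5°, the equirectangular projection gives x = Rλ cos φ₀, y = Rφ, so h = 1 and k = cos 50.5° / cos φ.
Areal scale = h·k = 1 × cos φ₀ / cos φ; at 70.8°, h = 1.000, k = 1.934, so h·k = 1.934.

1.93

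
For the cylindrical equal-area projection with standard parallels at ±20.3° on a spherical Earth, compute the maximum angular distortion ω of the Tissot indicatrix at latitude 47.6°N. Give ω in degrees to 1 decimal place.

Cylindrical equal-area (φ₀ = 20.3°): h = cos φ / cos 20.3° along meridians, k = cos 20.3° / cos φ along parallels; h·k = 1.
At 47.6°: h = 0.7190, k = 1.391; principal scales a = 1.391, b = 0.7190.
sin(ω/2) = (a − b)/(a + b) = 0.6719/2.110 = 0.3185, so ω = 2 arcsin(0.3185) ≈ 37.1°.

37.1°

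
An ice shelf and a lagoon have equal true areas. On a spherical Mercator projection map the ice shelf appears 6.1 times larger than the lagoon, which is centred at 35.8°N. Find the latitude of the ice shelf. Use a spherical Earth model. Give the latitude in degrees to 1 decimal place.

Mercator areal scale is sec²φ, so apparent-area ratio = sec²φ₁ / sec²φ₂ = cos²φ₂ / cos²φ₁.
cos²φ₂ / cos²φ₁ = 6.1  ⇒  cos φ₁ = cos 35.8° / √6.1 = 0.8111/2.470 = 0.3284.
φ₁ = arccos(0.3284) ≈ 70.8°.

70.8°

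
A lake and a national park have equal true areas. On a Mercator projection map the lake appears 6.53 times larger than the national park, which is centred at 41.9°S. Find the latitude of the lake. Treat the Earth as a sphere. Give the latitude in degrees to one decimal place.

73.1°

For equal true areas on Mercator, apparent areas scale as sec²φ, so the ratio is cos²φ₂ / cos²φ₁.
cos²φ₂ / cos²φ₁ = 6.53  ⇒  cos φ₁ = cos 41.9° / √6.53 = 0.7443/2.555 = 0.2913.
φ₁ = arccos(0.2913) ≈ 73.1°.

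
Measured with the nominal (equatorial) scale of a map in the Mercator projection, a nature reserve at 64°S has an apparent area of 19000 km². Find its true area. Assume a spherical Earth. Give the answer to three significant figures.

3650 km²

Mercator is conformal, so the point scale is isotropic: h = k = sec φ = 1/cos φ.
Areal scale = k² = sec²φ = 1/cos²(64°) = 1/0.4384² = 5.204.
True area = apparent / (areal scale) = 19000 / 5.204 ≈ 3650 km².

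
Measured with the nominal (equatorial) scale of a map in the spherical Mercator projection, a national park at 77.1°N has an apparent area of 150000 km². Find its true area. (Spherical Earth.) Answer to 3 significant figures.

7480 km²

For Mercator, h = k = sec φ (a conformal cylindrical projection has a single point scale, 1/cos φ).
Areal scale = k² = sec²φ = 1/cos²(77.1°) = 1/0.2233² = 20.06.
True area = apparent / (areal scale) = 150000 / 20.06 ≈ 7480 km².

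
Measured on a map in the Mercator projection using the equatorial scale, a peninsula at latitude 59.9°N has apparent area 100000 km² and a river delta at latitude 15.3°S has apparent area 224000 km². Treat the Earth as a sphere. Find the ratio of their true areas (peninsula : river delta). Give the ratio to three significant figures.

On Mercator the areal scale is sec²φ, so true area = apparent × cos²φ.
True area of peninsula: 100000 × cos²(59.9°) = 100000 × 0.2515 = 25150 km².
True area of river delta: 224000 × cos²(15.3°) = 224000 × 0.9304 = 208400 km².
Ratio = 25150 / 208400 ≈ 0.121.

0.121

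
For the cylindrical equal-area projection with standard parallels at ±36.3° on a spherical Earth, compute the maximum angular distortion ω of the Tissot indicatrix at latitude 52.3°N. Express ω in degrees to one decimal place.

31.2°

Cylindrical equal-area (φ₀ = 36.3°): h = cos φ / cos 36.3° along meridians, k = cos 36.3° / cos φ along parallels; h·k = 1.
At 52.3°: h = 0.7588, k = 1.318; principal scales a = 1.318, b = 0.7588.
sin(ω/2) = (a − b)/(a + b) = 0.5591/2.077 = 0.2692, so ω = 2 arcsin(0.2692) ≈ 31.2°.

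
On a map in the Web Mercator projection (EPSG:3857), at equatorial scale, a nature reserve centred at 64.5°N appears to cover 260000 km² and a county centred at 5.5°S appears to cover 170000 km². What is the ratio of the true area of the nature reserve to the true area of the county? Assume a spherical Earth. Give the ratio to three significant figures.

0.286

Mercator's areal exaggeration is sec²φ; hence true area = (apparent area) · cos²φ.
True area of nature reserve: 260000 × cos²(64.5°) = 260000 × 0.1853 = 48190 km².
True area of county: 170000 × cos²(5.5°) = 170000 × 0.9908 = 168400 km².
Ratio = 48190 / 168400 ≈ 0.286.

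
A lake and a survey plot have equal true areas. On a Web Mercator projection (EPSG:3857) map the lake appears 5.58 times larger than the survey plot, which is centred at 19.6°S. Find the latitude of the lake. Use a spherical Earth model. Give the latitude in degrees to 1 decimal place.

On Mercator, (apparent₁)/(apparent₂) = sec²φ₁ / sec²φ₂ when true areas are equal.
cos²φ₂ / cos²φ₁ = 5.58  ⇒  cos φ₁ = cos 19.6° / √5.58 = 0.9421/2.362 = 0.3988.
φ₁ = arccos(0.3988) ≈ 66.5°.

66.5°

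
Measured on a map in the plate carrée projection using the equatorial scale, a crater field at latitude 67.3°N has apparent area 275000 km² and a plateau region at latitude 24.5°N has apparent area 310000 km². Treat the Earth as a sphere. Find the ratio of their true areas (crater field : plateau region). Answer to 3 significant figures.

0.376

On the plate carrée, areal scale = h·k = 1 × sec φ, so true area = apparent × cos φ.
True area of crater field: 275000 × cos(67.3°) = 275000 × 0.3859 = 106100 km².
True area of plateau region: 310000 × cos(24.5°) = 310000 × 0.9100 = 282100 km².
Ratio = 106100 / 282100 ≈ 0.376.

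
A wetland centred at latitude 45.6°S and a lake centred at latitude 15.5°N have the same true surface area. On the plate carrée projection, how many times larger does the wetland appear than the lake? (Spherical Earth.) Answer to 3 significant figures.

1.38

In the plate carrée (x = Rλ, y = Rφ), meridians are true-scale (h = 1) and parallels are stretched by k = sec φ.
Areal scale at 45.6°: h·k = 1.000 × 1.429 = 1.429.
Areal scale at 15.5°: h·k = 1.000 × 1.038 = 1.038.
Ratio = 1.429/1.038 ≈ 1.38.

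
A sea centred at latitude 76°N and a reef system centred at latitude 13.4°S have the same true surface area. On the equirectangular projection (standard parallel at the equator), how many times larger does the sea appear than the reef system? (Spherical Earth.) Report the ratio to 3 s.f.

4.02

In the plate carrée (x = Rλ, y = Rφ), meridians are true-scale (h = 1) and parallels are stretched by k = sec φ.
Areal scale at 76°: h·k = 1.000 × 4.134 = 4.134.
Areal scale at 13.4°: h·k = 1.000 × 1.028 = 1.028.
Ratio = 4.134/1.028 ≈ 4.02.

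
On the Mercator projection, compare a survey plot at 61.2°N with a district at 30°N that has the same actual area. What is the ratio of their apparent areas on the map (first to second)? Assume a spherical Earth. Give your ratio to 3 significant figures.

3.23

Mercator is conformal with k = sec φ, so areal scale = k² = sec²φ.
At 61.2°: sec²(61.2°) = 1/0.4818² = 4.309.
At 30°: sec²(30°) = 1/0.8660² = 1.333.
Ratio = 4.309/1.333 = cos²(30°)/cos²(61.2°) ≈ 3.23.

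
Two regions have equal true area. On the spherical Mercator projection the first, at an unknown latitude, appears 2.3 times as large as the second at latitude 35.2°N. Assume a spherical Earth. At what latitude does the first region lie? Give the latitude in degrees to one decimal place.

For equal true areas on Mercator, apparent areas scale as sec²φ, so the ratio is cos²φ₂ / cos²φ₁.
cos²φ₂ / cos²φ₁ = 2.3  ⇒  cos φ₁ = cos 35.2° / √2.3 = 0.8171/1.517 = 0.5388.
φ₁ = arccos(0.5388) ≈ 57.4°.

57.4°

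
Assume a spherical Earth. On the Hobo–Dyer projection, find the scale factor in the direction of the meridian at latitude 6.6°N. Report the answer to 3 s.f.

1.25

Hobo–Dyer is a cylindrical equal-area projection with standard parallels at ±37.5°. Cylindrical equal-area (φ₀ = 37.5°): h = cos φ / cos 37.5° along meridians, k = cos 37.5° / cos φ along parallels; h·k = 1.
h = cos 6.6° / cos 37.5° = 0.9934/0.7934 = 1.252.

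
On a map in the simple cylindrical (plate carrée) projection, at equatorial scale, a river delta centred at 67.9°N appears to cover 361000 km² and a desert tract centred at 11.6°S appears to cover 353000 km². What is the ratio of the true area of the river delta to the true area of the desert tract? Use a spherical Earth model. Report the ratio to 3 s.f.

0.393

On the plate carrée, areal scale = h·k = 1 × sec φ, so true area = apparent × cos φ.
True area of river delta: 361000 × cos(67.9°) = 361000 × 0.3762 = 135800 km².
True area of desert tract: 353000 × cos(11.6°) = 353000 × 0.9796 = 345800 km².
Ratio = 135800 / 345800 ≈ 0.393.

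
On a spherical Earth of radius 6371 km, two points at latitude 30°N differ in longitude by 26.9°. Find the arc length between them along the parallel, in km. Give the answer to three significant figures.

2590 km

Arc length along a parallel = R cos φ · Δλ (with Δλ in radians).
= 6371 × cos 30° × (26.9° × π/180) = 6371 × 0.8660 × 0.4695 ≈ 2590 km.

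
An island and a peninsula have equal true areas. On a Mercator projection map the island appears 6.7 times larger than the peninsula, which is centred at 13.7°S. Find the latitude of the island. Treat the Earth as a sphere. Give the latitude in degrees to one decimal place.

68.0°

For equal true areas on Mercator, apparent areas scale as sec²φ, so the ratio is cos²φ₂ / cos²φ₁.
cos²φ₂ / cos²φ₁ = 6.7  ⇒  cos φ₁ = cos 13.7° / √6.7 = 0.9715/2.588 = 0.3753.
φ₁ = arccos(0.3753) ≈ 68.0°.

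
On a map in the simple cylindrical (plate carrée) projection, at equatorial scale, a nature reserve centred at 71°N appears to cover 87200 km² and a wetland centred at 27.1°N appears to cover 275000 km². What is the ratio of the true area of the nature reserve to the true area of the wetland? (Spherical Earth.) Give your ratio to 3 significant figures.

Plate carrée has h = 1 and k = sec φ, giving areal scale sec φ; true area = (apparent area) · cos φ.
True area of nature reserve: 87200 × cos(71°) = 87200 × 0.3256 = 28390 km².
True area of wetland: 275000 × cos(27.1°) = 275000 × 0.8902 = 244800 km².
Ratio = 28390 / 244800 ≈ 0.116.

0.116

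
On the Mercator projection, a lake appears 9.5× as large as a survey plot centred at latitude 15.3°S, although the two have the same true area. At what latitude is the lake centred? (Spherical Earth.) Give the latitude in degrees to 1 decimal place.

71.8°

Mercator areal scale is sec²φ, so apparent-area ratio = sec²φ₁ / sec²φ₂ = cos²φ₂ / cos²φ₁.
cos²φ₂ / cos²φ₁ = 9.5  ⇒  cos φ₁ = cos 15.3° / √9.5 = 0.9646/3.082 = 0.3129.
φ₁ = arccos(0.3129) ≈ 71.8°.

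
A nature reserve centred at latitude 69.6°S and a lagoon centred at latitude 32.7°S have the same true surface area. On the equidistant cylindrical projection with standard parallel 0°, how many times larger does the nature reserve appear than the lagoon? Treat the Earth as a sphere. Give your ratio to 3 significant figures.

2.41

For the equirectangular projection with φ₀ = 0 (plate carrée), h = 1 along meridians and k = sec φ along parallels.
Areal scale at 69.6°: h·k = 1.000 × 2.869 = 2.869.
Areal scale at 32.7°: h·k = 1.000 × 1.188 = 1.188.
Ratio = 2.869/1.188 ≈ 2.41.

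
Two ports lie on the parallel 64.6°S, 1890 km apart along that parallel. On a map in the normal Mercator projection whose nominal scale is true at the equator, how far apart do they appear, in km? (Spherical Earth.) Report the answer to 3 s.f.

Mercator is conformal, so the point scale is isotropic: h = k = sec φ = 1/cos φ.
Along the parallel, k = sec 64.6° = 1/0.4289 = 2.331.
Map distance = 1890 × 2.331 ≈ 4410 km.

4410 km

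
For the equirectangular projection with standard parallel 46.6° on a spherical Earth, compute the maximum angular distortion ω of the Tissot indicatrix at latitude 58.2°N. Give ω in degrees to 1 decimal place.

The equidistant cylindrical projection with φ₀ = 46.6° has h = 1 (meridians true) and k = cos φ₀ / cos φ along parallels.
At 58.2°: h = 1.000, k = 1.304; principal scales a = 1.304, b = 1.000.
sin(ω/2) = (a − b)/(a + b) = 0.3039/2.304 = 0.1319, so ω = 2 arcsin(0.1319) ≈ 15.2°.

15.2°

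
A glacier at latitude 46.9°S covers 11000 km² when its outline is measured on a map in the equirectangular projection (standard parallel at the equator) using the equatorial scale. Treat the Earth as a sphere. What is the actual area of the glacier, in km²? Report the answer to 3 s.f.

For the equirectangular projection with φ₀ = 0 (plate carrée), h = 1 along meridians and k = sec φ along parallels.
Areal scale = h·k = 1 × sec φ; at 46.9°, h = 1.000, k = 1.464, so h·k = 1.464.
True area = apparent / (areal scale) = 11000 / 1.464 ≈ 7520 km².

7520 km²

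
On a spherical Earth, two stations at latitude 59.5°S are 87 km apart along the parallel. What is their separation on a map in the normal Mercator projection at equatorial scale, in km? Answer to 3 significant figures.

171 km

Mercator is conformal, so the point scale is isotropic: h = k = sec φ = 1/cos φ.
Along the parallel, k = sec 59.5° = 1/0.5075 = 1.970.
Map distance = 87 × 1.970 ≈ 171 km.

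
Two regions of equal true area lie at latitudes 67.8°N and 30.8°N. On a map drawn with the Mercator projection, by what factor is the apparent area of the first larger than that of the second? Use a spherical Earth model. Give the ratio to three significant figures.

5.17

On Mercator, area is exaggerated by sec²φ = 1/cos²φ.
At 67.8°: sec²(67.8°) = 1/0.3778² = 7.005.
At 30.8°: sec²(30.8°) = 1/0.8590² = 1.355.
Ratio = 7.005/1.355 = cos²(30.8°)/cos²(67.8°) ≈ 5.17.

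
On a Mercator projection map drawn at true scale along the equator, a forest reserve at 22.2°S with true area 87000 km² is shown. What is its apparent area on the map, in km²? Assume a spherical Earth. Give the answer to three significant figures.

101000 km²

For Mercator, h = k = sec φ (a conformal cylindrical projection has a single point scale, 1/cos φ).
Areal scale = k² = sec²φ = 1/cos²(22.2°) = 1/0.9259² = 1.167.
Apparent area = 87000 × 1.167 ≈ 101000 km².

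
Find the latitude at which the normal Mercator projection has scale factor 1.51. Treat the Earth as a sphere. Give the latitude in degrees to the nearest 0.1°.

Mercator scale is k = sec φ = 1/cos φ.
1/cos φ = 1.51  ⇒  cos φ = 0.6623  ⇒  φ = arccos(0.6623) ≈ 48.5°.

48.5°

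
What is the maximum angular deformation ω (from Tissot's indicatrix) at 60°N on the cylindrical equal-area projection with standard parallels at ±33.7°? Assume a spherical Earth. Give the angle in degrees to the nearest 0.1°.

Cylindrical equal-area (φ₀ = 33.7°): h = cos φ / cos 33.7° along meridians, k = cos 33.7° / cos φ along parallels; h·k = 1.
At 60°: h = 0.6010, k = 1.664; principal scales a = 1.664, b = 0.6010.
sin(ω/2) = (a − b)/(a + b) = 1.063/2.265 = 0.4693, so ω = 2 arcsin(0.4693) ≈ 56.0°.

56.0°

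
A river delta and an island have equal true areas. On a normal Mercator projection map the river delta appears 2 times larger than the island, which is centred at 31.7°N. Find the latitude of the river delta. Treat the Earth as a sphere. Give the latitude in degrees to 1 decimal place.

53.0°

For equal true areas on Mercator, apparent areas scale as sec²φ, so the ratio is cos²φ₂ / cos²φ₁.
cos²φ₂ / cos²φ₁ = 2  ⇒  cos φ₁ = cos 31.7° / √2 = 0.8508/1.414 = 0.6016.
φ₁ = arccos(0.6016) ≈ 53.0°.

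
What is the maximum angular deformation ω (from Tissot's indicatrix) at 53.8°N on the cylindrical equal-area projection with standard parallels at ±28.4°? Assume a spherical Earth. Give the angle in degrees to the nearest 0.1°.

Cylindrical equal-area (φ₀ = 28.4°): h = cos φ / cos 28.4° along meridians, k = cos 28.4° / cos φ along parallels; h·k = 1.
At 53.8°: h = 0.6714, k = 1.489; principal scales a = 1.489, b = 0.6714.
sin(ω/2) = (a − b)/(a + b) = 0.8180/2.161 = 0.3786, so ω = 2 arcsin(0.3786) ≈ 44.5°.

44.5°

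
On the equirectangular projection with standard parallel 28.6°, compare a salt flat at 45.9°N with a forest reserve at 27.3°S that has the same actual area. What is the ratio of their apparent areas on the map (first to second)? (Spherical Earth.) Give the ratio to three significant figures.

1.28

The equidistant cylindrical projection with φ₀ = 28.6° has h = 1 (meridians true) and k = cos φ₀ / cos φ along parallels.
Areal scale at 45.9°: h·k = 1.000 × 1.262 = 1.262.
Areal scale at 27.3°: h·k = 1.000 × 0.9880 = 0.9880.
Ratio = 1.262/0.9880 ≈ 1.28.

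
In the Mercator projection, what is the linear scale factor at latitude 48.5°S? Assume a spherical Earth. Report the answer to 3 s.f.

For Mercator, h = k = sec φ (a conformal cylindrical projection has a single point scale, 1/cos φ).
k = 1/cos 48.5° = 1/0.6626 = 1.509.

1.51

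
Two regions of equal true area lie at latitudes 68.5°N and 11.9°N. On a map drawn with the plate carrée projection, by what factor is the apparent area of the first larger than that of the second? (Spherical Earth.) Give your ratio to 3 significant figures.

2.67

Plate carrée maps x = Rλ, y = Rφ. The meridian scale is h = 1 and the parallel scale is k = 1/cos φ = sec φ.
Areal scale at 68.5°: h·k = 1.000 × 2.729 = 2.729.
Areal scale at 11.9°: h·k = 1.000 × 1.022 = 1.022.
Ratio = 2.729/1.022 ≈ 2.67.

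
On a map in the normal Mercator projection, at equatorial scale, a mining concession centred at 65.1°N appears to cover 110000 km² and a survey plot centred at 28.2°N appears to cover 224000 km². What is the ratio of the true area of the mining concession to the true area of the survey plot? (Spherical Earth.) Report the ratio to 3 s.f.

0.112

Mercator's areal exaggeration is sec²φ; hence true area = (apparent area) · cos²φ.
True area of mining concession: 110000 × cos²(65.1°) = 110000 × 0.1773 = 19500 km².
True area of survey plot: 224000 × cos²(28.2°) = 224000 × 0.7767 = 174000 km².
Ratio = 19500 / 174000 ≈ 0.112.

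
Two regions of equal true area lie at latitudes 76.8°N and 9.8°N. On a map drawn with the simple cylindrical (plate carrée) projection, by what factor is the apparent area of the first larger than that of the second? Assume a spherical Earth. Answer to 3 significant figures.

For the equirectangular projection with φ₀ = 0 (plate carrée), h = 1 along meridians and k = sec φ along parallels.
Areal scale at 76.8°: h·k = 1.000 × 4.379 = 4.379.
Areal scale at 9.8°: h·k = 1.000 × 1.015 = 1.015.
Ratio = 4.379/1.015 ≈ 4.32.

4.32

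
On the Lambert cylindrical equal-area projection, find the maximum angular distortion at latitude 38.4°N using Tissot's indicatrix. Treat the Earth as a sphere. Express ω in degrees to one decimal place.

27.7°

The Lambert cylindrical equal-area projection is the cylindrical equal-area projection with its standard parallel at the equator (φ₀ = 0). Cylindrical equal-area (φ₀ = 0°): h = cos φ / cos 0° along meridians, k = cos 0° / cos φ along parallels; h·k = 1.
At 38.4°: h = 0.7837, k = 1.276; principal scales a = 1.276, b = 0.7837.
sin(ω/2) = (a − b)/(a + b) = 0.4923/2.060 = 0.2390, so ω = 2 arcsin(0.2390) ≈ 27.7°.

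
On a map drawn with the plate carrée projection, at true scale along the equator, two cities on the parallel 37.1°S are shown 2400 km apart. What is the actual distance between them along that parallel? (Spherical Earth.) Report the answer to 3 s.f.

In the plate carrée (x = Rλ, y = Rφ), meridians are true-scale (h = 1) and parallels are stretched by k = sec φ.
Along the parallel at 37.1°, map distances are exaggerated by k = sec 37.1° = 1.254.
True distance = 2400 / 1.254 = 2400 × cos 37.1° ≈ 1910 km.

1910 km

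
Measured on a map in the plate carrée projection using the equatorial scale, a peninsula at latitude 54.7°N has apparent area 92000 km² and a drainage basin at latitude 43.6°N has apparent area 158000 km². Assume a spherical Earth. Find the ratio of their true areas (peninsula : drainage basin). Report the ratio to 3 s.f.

On the plate carrée, areal scale = h·k = 1 × sec φ, so true area = apparent × cos φ.
True area of peninsula: 92000 × cos(54.7°) = 92000 × 0.5779 = 53160 km².
True area of drainage basin: 158000 × cos(43.6°) = 158000 × 0.7242 = 114400 km².
Ratio = 53160 / 114400 ≈ 0.465.

0.465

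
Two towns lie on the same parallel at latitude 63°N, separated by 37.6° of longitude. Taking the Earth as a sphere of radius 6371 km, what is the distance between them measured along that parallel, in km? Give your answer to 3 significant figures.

Arc length along a parallel = R cos φ · Δλ (with Δλ in radians).
= 6371 × cos 63° × (37.6° × π/180) = 6371 × 0.4540 × 0.6562 ≈ 1900 km.

1900 km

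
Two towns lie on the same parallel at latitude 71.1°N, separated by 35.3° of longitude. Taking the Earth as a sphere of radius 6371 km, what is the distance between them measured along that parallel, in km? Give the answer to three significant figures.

1270 km

Arc length along a parallel = R cos φ · Δλ (with Δλ in radians).
= 6371 × cos 71.1° × (35.3° × π/180) = 6371 × 0.3239 × 0.6161 ≈ 1270 km.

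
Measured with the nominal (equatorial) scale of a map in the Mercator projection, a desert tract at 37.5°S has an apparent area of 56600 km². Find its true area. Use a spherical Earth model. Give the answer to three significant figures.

35600 km²

For Mercator, h = k = sec φ (a conformal cylindrical projection has a single point scale, 1/cos φ).
Areal scale = k² = sec²φ = 1/cos²(37.5°) = 1/0.7934² = 1.589.
True area = apparent / (areal scale) = 56600 / 1.589 ≈ 35600 km².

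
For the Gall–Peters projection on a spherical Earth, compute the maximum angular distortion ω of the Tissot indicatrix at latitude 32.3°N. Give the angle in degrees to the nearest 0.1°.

The Gall–Peters projection is cylindrical equal-area with φ₀ = 45°. For cylindrical equal-area with standard parallel φ₀, h = cos φ / cos φ₀ and k = cos φ₀ / cos φ, so h·k = 1.
At 32.3°: h = 1.195, k = 0.8366; principal scales a = 1.195, b = 0.8366.
sin(ω/2) = (a − b)/(a + b) = 0.3588/2.032 = 0.1766, so ω = 2 arcsin(0.1766) ≈ 20.3°.

20.3°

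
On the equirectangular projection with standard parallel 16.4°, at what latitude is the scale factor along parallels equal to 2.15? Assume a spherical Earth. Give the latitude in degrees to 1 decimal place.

63.5°

The equidistant cylindrical projection with φ₀ = 16.4° has h = 1 (meridians true) and k = cos φ₀ / cos φ along parallels.
k = cos φ₀ / cos φ = 2.15  ⇒  cos φ = cos 16.4° / 2.15 = 0.4462.
φ = arccos(0.4462) ≈ 63.5°.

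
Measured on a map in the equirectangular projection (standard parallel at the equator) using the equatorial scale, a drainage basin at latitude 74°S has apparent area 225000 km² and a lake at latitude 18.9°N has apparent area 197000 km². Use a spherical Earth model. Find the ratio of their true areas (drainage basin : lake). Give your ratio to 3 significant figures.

On the plate carrée, areal scale = h·k = 1 × sec φ, so true area = apparent × cos φ.
True area of drainage basin: 225000 × cos(74°) = 225000 × 0.2756 = 62020 km².
True area of lake: 197000 × cos(18.9°) = 197000 × 0.9461 = 186400 km².
Ratio = 62020 / 186400 ≈ 0.333.

0.333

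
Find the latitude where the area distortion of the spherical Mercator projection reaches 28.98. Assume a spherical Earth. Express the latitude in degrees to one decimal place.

Mercator areal scale is sec²φ.
sec²φ = 28.98  ⇒  cos²φ = 0.03451  ⇒  cos φ = 0.1858.
φ = arccos(0.1858) ≈ 79.3°.

79.3°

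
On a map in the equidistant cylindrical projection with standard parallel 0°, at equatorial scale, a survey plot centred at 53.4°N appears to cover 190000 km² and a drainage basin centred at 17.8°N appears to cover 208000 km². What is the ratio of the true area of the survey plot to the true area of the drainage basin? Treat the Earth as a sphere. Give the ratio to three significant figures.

0.572

On the plate carrée, areal scale = h·k = 1 × sec φ, so true area = apparent × cos φ.
True area of survey plot: 190000 × cos(53.4°) = 190000 × 0.5962 = 113300 km².
True area of drainage basin: 208000 × cos(17.8°) = 208000 × 0.9521 = 198000 km².
Ratio = 113300 / 198000 ≈ 0.572.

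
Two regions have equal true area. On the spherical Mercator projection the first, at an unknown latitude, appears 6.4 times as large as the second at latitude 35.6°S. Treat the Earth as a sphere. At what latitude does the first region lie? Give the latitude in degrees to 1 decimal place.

For equal true areas on Mercator, apparent areas scale as sec²φ, so the ratio is cos²φ₂ / cos²φ₁.
cos²φ₂ / cos²φ₁ = 6.4  ⇒  cos φ₁ = cos 35.6° / √6.4 = 0.8131/2.530 = 0.3214.
φ₁ = arccos(0.3214) ≈ 71.3°.

71.3°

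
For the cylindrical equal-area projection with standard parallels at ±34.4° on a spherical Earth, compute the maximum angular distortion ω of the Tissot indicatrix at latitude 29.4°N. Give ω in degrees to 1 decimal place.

6.2°

For cylindrical equal-area with standard parallel φ₀, h = cos φ / cos φ₀ and k = cos φ₀ / cos φ, so h·k = 1.
At 29.4°: h = 1.056, k = 0.9471; principal scales a = 1.056, b = 0.9471.
sin(ω/2) = (a − b)/(a + b) = 0.1088/2.003 = 0.05431, so ω = 2 arcsin(0.05431) ≈ 6.2°.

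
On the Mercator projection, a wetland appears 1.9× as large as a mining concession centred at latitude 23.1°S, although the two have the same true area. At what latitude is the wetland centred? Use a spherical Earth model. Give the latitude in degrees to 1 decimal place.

48.1°

Mercator areal scale is sec²φ, so apparent-area ratio = sec²φ₁ / sec²φ₂ = cos²φ₂ / cos²φ₁.
cos²φ₂ / cos²φ₁ = 1.9  ⇒  cos φ₁ = cos 23.1° / √1.9 = 0.9198/1.378 = 0.6673.
φ₁ = arccos(0.6673) ≈ 48.1°.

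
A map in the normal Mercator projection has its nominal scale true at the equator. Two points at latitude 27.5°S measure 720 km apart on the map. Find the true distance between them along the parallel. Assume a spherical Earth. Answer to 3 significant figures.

For Mercator, h = k = sec φ (a conformal cylindrical projection has a single point scale, 1/cos φ).
Along the parallel at 27.5°, map distances are exaggerated by k = sec 27.5° = 1.127.
True distance = 720 / 1.127 = 720 × cos 27.5° ≈ 639 km.

639 km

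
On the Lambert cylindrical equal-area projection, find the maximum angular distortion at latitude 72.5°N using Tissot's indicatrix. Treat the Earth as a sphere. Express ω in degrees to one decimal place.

113.1°

The Lambert cylindrical equal-area projection is the cylindrical equal-area projection with its standard parallel at the equator (φ₀ = 0). Cylindrical equal-area (φ₀ = 0°): h = cos φ / cos 0° along meridians, k = cos 0° / cos φ along parallels; h·k = 1.
At 72.5°: h = 0.3007, k = 3.326; principal scales a = 3.326, b = 0.3007.
sin(ω/2) = (a − b)/(a + b) = 3.025/3.626 = 0.8341, so ω = 2 arcsin(0.8341) ≈ 113.1°.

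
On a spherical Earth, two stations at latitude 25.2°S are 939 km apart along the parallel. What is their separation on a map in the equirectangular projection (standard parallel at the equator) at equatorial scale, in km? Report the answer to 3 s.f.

Plate carrée maps x = Rλ, y = Rφ. The meridian scale is h = 1 and the parallel scale is k = 1/cos φ = sec φ.
Along the parallel, k = sec 25.2° = 1/0.9048 = 1.105.
Map distance = 939 × 1.105 ≈ 1040 km.

1040 km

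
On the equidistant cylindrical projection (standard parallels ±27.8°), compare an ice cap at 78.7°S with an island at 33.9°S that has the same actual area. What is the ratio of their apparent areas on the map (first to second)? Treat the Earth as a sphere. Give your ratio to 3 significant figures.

With standard parallel φ₀ = 27.8°, the equirectangular projection gives x = Rλ cos φ₀, y = Rφ, so h = 1 and k = cos 27.8° / cos φ.
Areal scale at 78.7°: h·k = 1.000 × 4.514 = 4.514.
Areal scale at 33.9°: h·k = 1.000 × 1.066 = 1.066.
Ratio = 4.514/1.066 ≈ 4.24.

4.24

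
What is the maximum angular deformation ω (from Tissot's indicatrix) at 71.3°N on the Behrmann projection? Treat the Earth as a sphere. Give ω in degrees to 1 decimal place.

Behrmann is a cylindrical equal-area projection with standard parallels at ±30°. A cylindrical equal-area projection with standard parallel φ₀ has meridian scale h = cos φ / cos φ₀ and parallel scale k = cos φ₀ / cos φ (so areas are preserved, h·k = 1).
At 71.3°: h = 0.3702, k = 2.701; principal scales a = 2.701, b = 0.3702.
sin(ω/2) = (a − b)/(a + b) = 2.331/3.071 = 0.7589, so ω = 2 arcsin(0.7589) ≈ 98.7°.

98.7°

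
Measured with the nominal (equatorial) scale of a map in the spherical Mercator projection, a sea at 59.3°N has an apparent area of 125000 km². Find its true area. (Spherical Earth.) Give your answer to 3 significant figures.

32600 km²

For Mercator, h = k = sec φ (a conformal cylindrical projection has a single point scale, 1/cos φ).
Areal scale = k² = sec²φ = 1/cos²(59.3°) = 1/0.5105² = 3.837.
True area = apparent / (areal scale) = 125000 / 3.837 ≈ 32600 km².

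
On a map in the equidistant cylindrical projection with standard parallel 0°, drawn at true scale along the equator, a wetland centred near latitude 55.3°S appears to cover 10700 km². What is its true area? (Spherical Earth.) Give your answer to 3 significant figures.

Plate carrée maps x = Rλ, y = Rφ. The meridian scale is h = 1 and the parallel scale is k = 1/cos φ = sec φ.
Areal scale = h·k = 1 × sec φ; at 55.3°, h = 1.000, k = 1.757, so h·k = 1.757.
True area = apparent / (areal scale) = 10700 / 1.757 ≈ 6090 km².

6090 km²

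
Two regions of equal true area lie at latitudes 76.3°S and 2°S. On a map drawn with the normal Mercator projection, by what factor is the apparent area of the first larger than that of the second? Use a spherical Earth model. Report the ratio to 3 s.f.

Mercator is conformal with k = sec φ, so areal scale = k² = sec²φ.
At 76.3°: sec²(76.3°) = 1/0.2368² = 17.83.
At 2°: sec²(2°) = 1/0.9994² = 1.001.
Ratio = 17.83/1.001 = cos²(2°)/cos²(76.3°) ≈ 17.8.

17.8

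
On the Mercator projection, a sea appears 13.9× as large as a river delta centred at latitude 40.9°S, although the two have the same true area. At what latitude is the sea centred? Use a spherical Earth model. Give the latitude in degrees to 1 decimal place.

78.3°

For equal true areas on Mercator, apparent areas scale as sec²φ, so the ratio is cos²φ₂ / cos²φ₁.
cos²φ₂ / cos²φ₁ = 13.9  ⇒  cos φ₁ = cos 40.9° / √13.9 = 0.7559/3.728 = 0.2027.
φ₁ = arccos(0.2027) ≈ 78.3°.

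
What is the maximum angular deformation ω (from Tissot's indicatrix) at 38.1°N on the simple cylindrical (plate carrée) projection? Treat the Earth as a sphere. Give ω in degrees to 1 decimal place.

For the equirectangular projection with φ₀ = 0 (plate carrée), h = 1 along meridians and k = sec φ along parallels.
At 38.1°: h = 1.000, k = 1.271; principal scales a = 1.271, b = 1.000.
sin(ω/2) = (a − b)/(a + b) = 0.2708/2.271 = 0.1192, so ω = 2 arcsin(0.1192) ≈ 13.7°.

13.7°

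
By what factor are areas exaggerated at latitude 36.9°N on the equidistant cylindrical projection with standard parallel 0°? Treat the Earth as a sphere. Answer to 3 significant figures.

For the equirectangular projection with φ₀ = 0 (plate carrée), h = 1 along meridians and k = sec φ along parallels.
Areal scale = h·k = 1 × sec φ; at 36.9°, h = 1.000, k = 1.250, so h·k = 1.250.

1.25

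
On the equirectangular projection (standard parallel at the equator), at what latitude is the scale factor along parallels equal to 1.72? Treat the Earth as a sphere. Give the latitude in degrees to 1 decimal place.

54.5°

Plate carrée: h = 1, k = sec φ along parallels.
sec φ = 1.72  ⇒  cos φ = 0.5814  ⇒  φ ≈ 54.5°.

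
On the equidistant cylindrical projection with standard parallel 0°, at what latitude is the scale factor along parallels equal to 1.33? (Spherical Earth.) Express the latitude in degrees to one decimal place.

41.2°

Plate carrée: h = 1, k = sec φ along parallels.
sec φ = 1.33  ⇒  cos φ = 0.7519  ⇒  φ ≈ 41.2°.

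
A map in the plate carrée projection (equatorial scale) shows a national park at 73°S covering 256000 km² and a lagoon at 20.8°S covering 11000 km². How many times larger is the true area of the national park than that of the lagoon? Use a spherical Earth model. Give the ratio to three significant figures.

On the plate carrée, areal scale = h·k = 1 × sec φ, so true area = apparent × cos φ.
True area of national park: 256000 × cos(73°) = 256000 × 0.2924 = 74850 km².
True area of lagoon: 11000 × cos(20.8°) = 11000 × 0.9348 = 10280 km².
Ratio = 74850 / 10280 ≈ 7.28.

7.28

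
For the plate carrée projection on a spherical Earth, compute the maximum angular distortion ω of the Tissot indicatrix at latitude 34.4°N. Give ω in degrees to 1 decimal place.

11.0°

For the equirectangular projection with φ₀ = 0 (plate carrée), h = 1 along meridians and k = sec φ along parallels.
At 34.4°: h = 1.000, k = 1.212; principal scales a = 1.212, b = 1.000.
sin(ω/2) = (a − b)/(a + b) = 0.2120/2.212 = 0.09582, so ω = 2 arcsin(0.09582) ≈ 11.0°.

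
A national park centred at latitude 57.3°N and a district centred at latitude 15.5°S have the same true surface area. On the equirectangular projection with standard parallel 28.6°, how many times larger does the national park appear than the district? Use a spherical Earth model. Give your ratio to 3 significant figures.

In the equirectangular projection with standard parallel φ₀ = 28.6° (x = Rλ cos φ₀, y = Rφ), meridians are true-scale (h = 1) and the parallel scale is k = cos φ₀ / cos φ.
Areal scale at 57.3°: h·k = 1.000 × 1.625 = 1.625.
Areal scale at 15.5°: h·k = 1.000 × 0.9111 = 0.9111.
Ratio = 1.625/0.9111 ≈ 1.78.

1.78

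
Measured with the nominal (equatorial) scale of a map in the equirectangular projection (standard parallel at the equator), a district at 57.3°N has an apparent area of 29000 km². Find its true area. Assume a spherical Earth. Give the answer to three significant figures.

15700 km²

In the plate carrée (x = Rλ, y = Rφ), meridians are true-scale (h = 1) and parallels are stretched by k = sec φ.
Areal scale = h·k = 1 × sec φ; at 57.3°, h = 1.000, k = 1.851, so h·k = 1.851.
True area = apparent / (areal scale) = 29000 / 1.851 ≈ 15700 km².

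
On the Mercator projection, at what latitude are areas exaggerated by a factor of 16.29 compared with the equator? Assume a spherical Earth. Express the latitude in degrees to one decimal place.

Mercator areal scale is sec²φ.
sec²φ = 16.29  ⇒  cos²φ = 0.06139  ⇒  cos φ = 0.2478.
φ = arccos(0.2478) ≈ 75.7°.

75.7°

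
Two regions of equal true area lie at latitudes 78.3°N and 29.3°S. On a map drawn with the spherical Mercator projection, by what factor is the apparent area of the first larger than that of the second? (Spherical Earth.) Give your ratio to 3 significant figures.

Mercator is conformal with k = sec φ, so areal scale = k² = sec²φ.
At 78.3°: sec²(78.3°) = 1/0.2028² = 24.32.
At 29.3°: sec²(29.3°) = 1/0.8721² = 1.315.
Ratio = 24.32/1.315 = cos²(29.3°)/cos²(78.3°) ≈ 18.5.

18.5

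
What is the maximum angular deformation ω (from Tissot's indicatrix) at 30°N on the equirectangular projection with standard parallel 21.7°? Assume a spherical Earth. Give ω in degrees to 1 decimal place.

The equidistant cylindrical projection with φ₀ = 21.7° has h = 1 (meridians true) and k = cos φ₀ / cos φ along parallels.
At 30°: h = 1.000, k = 1.073; principal scales a = 1.073, b = 1.000.
sin(ω/2) = (a − b)/(a + b) = 0.07287/2.073 = 0.03515, so ω = 2 arcsin(0.03515) ≈ 4.0°.

4.0°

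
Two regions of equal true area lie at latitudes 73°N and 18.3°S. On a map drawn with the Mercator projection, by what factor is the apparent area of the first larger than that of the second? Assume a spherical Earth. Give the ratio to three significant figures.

10.5

Mercator is conformal with k = sec φ, so areal scale = k² = sec²φ.
At 73°: sec²(73°) = 1/0.2924² = 11.70.
At 18.3°: sec²(18.3°) = 1/0.9494² = 1.109.
Ratio = 11.70/1.109 = cos²(18.3°)/cos²(73°) ≈ 10.5.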